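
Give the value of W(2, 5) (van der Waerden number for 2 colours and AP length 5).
W(2, 5) = 178

W(2, 5) = 178. The lower bound W(2, 5) > 177 comes from an explicit good 2-colouring of [1, 177]; the upper bound W(2, 5) ≤ 178 was verified by exhaustive search over 2-colourings of [1, 178].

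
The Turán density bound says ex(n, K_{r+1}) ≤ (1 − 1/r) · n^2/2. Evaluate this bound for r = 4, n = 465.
Turán density bound = (3/4) · 465^2/2 = 648675/8 ≈ 81084.375

Turán's theorem: ex(n, K_{r+1}) is achieved by the complete r-partite Turán graph T(n, r) with parts as balanced as possible, and is at most (1 − 1/r) · n^2/2. For r = 4, n = 465: the density bound is (3/4) · 216225/2 = 648675/8 ≈ 81084.375. The integer-valued extremum is e(T(465, 4)) = 81084, which is strictly less than the density bound 648675/8 since 4 ∤ 465 (the parts of T(465, 4) cannot all be equal).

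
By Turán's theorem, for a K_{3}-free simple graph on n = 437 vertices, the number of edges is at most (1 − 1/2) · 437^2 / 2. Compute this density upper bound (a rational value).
Turán density bound = (1/2) · 437^2/2 = 190969/4 ≈ 47742.25

Turán's theorem: ex(n, K_{r+1}) is achieved by the complete r-partite Turán graph T(n, r) with parts as balanced as possible, and is at most (1 − 1/r) · n^2/2. For r = 2, n = 437: the density bound is (1/2) · 190969/2 = 190969/4 ≈ 47742.25. The integer-valued extremum is e(T(437, 2)) = 47742, which is strictly less than the density bound 190969/4 since 2 ∤ 437 (the parts of T(437, 2) cannot all be equal).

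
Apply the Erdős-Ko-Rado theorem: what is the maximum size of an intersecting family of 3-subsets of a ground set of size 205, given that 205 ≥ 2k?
max |F| = C(204, 2) = 20706

Erdős-Ko-Rado (1961): when n ≥ 2k, max |F| = C(n−1, k−1). The bound is attained by the star {A : i ∈ A} for any fixed i ∈ [n]. Here C(205−1, 3−1) = C(204, 2) = 20706.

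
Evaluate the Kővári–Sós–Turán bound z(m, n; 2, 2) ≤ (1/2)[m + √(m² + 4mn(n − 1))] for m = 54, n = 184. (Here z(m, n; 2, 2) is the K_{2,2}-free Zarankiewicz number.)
z(54, 184; 2, 2) ≤ (1/2)[54 + √(54² + 4·54·184·183)] = (1/2)[54 + √7276068] = 1375.7094

Kővári–Sós–Turán: let r_1, ..., r_54 be the row sums and z = Σ r_i the total number of 1s. Each pair of columns can share at most one row with both entries 1 (else a 2×2 all-ones block appears), so Σ_i C(r_i, 2) ≤ C(184, 2) = 16836. By convexity Σ_i C(r_i, 2) ≥ 54·C(z/54, 2) = z(z − 54)/(2·54), giving z² − 54z − 54·184·183 ≤ 0 and hence z ≤ (1/2)[54 + √(2916 + 4·1818288)] = (1/2)[54 + √7276068] ≈ (1/2)(54 + 2697.4188) = 1375.7094.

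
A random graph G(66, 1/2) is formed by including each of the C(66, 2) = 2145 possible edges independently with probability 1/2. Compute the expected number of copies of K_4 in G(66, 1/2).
E[# K_4] = C(66, 4) · (1/2)^C(4, 2) = 720720 / 2^6 = 45045/4 = 11261.25

For each 4-subset S of vertices (there are C(66, 4) = 720720 such S), let X_S = 1 if S induces a K_4 (all C(4, 2) = 6 edges present). Then P(X_S = 1) = (1/2)^6 = 1/64. By linearity of expectation, E[# K_4] = C(66, 4) · (1/2)^6 = 720720 / 64 = 45045/4 = 11261.25.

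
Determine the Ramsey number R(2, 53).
R(2, 53) = 53

R(2, k) = k for all k ≥ 2: in a 2-colouring of K_k, either some edge is red (a red K_2) or all edges are blue (a blue K_k). And K_{52} coloured all-blue has no blue K_53, so R(2, 53) > 52. Hence R(2, 53) = 53.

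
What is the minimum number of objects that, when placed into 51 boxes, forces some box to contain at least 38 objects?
n = (38 − 1)·51 + 1 = 1888

By the generalised pigeonhole principle, to guarantee some box contains ≥ r objects we need more than (r − 1) · k objects total. Threshold: n = (r − 1) · k + 1. With r = 38 and k = 51: n = 37 · 51 + 1 = 1887 + 1 = 1888. For n = 1887 = 37 · 51, we can put exactly 37 objects in every box, avoiding 38 in any single one — so 1888 is tight.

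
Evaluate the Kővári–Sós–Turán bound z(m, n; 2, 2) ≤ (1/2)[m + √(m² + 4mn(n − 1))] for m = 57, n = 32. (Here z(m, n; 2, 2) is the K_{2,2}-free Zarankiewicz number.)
z(57, 32; 2, 2) ≤ (1/2)[57 + √(57² + 4·57·32·31)] = (1/2)[57 + √229425] = 267.9916

Kővári–Sós–Turán: let r_1, ..., r_57 be the row sums and z = Σ r_i the total number of 1s. Each pair of columns can share at most one row with both entries 1 (else a 2×2 all-ones block appears), so Σ_i C(r_i, 2) ≤ C(32, 2) = 496. By convexity Σ_i C(r_i, 2) ≥ 57·C(z/57, 2) = z(z − 57)/(2·57), giving z² − 57z − 57·32·31 ≤ 0 and hence z ≤ (1/2)[57 + √(3249 + 4·56544)] = (1/2)[57 + √229425] ≈ (1/2)(57 + 478.9833) = 267.9916.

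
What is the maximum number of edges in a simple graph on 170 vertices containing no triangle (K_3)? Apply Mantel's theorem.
ex(170, K_3) = ⌊170^2/4⌋ = 7225

Mantel (1907): a triangle-free graph on n vertices has at most ⌊n^2/4⌋ edges, with equality for the complete bipartite graph K_{⌊n/2⌋, ⌈n/2⌉}. For n = 170: ⌊170^2/4⌋ = ⌊28900/4⌋ = 7225. The extremal graph is K_{85, 85}, which has 85·85 = 7225 edges.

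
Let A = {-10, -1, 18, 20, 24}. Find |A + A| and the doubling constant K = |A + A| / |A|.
K = |A + A| / |A| = 15/5 = 3

Enumerate A + A = {a + b : a, b ∈ A}. With |A| = 5, there are |A|^2 = 25 ordered sum pairs; collecting distinct values, A + A = {-20, -11, -2, 8, 10, 14, 17, 19, 23, 36, 38, 40, 42, 44, 48}, so |A + A| = 15. Thus K = 15/5 = 3. For comparison, the minimum possible |A + A| over all 5-element sets is 2·5 − 1 = 9 (so min K = 9/5), attained only by arithmetic progressions.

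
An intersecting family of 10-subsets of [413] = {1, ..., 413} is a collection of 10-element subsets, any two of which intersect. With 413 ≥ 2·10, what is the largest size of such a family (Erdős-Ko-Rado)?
max |F| = C(412, 9) = 863177604710689620

Erdős-Ko-Rado (1961): when n ≥ 2k, max |F| = C(n−1, k−1). The bound is attained by the star {A : i ∈ A} for any fixed i ∈ [n]. Here C(413−1, 10−1) = C(412, 9) = 863177604710689620.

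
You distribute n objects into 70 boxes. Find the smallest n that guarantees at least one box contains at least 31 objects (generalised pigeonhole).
n = (31 − 1)·70 + 1 = 2101

By the generalised pigeonhole principle, to guarantee some box contains ≥ r objects we need more than (r − 1) · k objects total. Threshold: n = (r − 1) · k + 1. With r = 31 and k = 70: n = 30 · 70 + 1 = 2100 + 1 = 2101. For n = 2100 = 30 · 70, we can put exactly 30 objects in every box, avoiding 31 in any single one — so 2101 is tight.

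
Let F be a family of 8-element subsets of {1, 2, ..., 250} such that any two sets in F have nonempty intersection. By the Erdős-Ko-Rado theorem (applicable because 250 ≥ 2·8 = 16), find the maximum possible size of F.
max |F| = C(249, 7) = 10814706462924

Erdős-Ko-Rado (1961): when n ≥ 2k, max |F| = C(n−1, k−1). The bound is attained by the star {A : i ∈ A} for any fixed i ∈ [n]. Here C(250−1, 8−1) = C(249, 7) = 10814706462924.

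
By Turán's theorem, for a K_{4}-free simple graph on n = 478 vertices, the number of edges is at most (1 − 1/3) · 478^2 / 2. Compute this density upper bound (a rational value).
Turán density bound = (2/3) · 478^2/2 = 228484/3 ≈ 76161.3333

Turán's theorem: ex(n, K_{r+1}) is achieved by the complete r-partite Turán graph T(n, r) with parts as balanced as possible, and is at most (1 − 1/r) · n^2/2. For r = 3, n = 478: the density bound is (2/3) · 228484/2 = 228484/3 ≈ 76161.3333. The integer-valued extremum is e(T(478, 3)) = 76161, which is strictly less than the density bound 228484/3 since 3 ∤ 478 (the parts of T(478, 3) cannot all be equal).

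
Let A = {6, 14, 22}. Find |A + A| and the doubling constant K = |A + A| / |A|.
K = |A + A| / |A| = 5/3

Enumerate A + A = {a + b : a, b ∈ A}. With |A| = 3, there are |A|^2 = 9 ordered sum pairs; collecting distinct values, A + A = {12, 20, 28, 36, 44}, so |A + A| = 5. Thus K = 5/3. Here |A + A| = 2|A| − 1 = 5, the minimum possible — so K = 5/3 is minimal, which holds iff A is an arithmetic progression.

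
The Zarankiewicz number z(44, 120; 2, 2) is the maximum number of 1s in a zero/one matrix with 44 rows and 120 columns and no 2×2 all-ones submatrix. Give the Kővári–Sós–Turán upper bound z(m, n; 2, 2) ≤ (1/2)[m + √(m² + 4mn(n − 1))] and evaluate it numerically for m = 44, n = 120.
z(44, 120; 2, 2) ≤ (1/2)[44 + √(44² + 4·44·120·119)] = (1/2)[44 + √2515216] = 814.9716

Kővári–Sós–Turán: let r_1, ..., r_44 be the row sums and z = Σ r_i the total number of 1s. Each pair of columns can share at most one row with both entries 1 (else a 2×2 all-ones block appears), so Σ_i C(r_i, 2) ≤ C(120, 2) = 7140. By convexity Σ_i C(r_i, 2) ≥ 44·C(z/44, 2) = z(z − 44)/(2·44), giving z² − 44z − 44·120·119 ≤ 0 and hence z ≤ (1/2)[44 + √(1936 + 4·628320)] = (1/2)[44 + √2515216] ≈ (1/2)(44 + 1585.9433) = 814.9716.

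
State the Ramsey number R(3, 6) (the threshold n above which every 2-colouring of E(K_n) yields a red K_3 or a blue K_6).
R(3, 6) = 18

Lower bound: an explicit 2-colouring of K_{17} (typically a Paley-type or other structured construction) avoids a red K_3 and a blue K_6, showing R(3, 6) > 17.
Upper bound: the simple Erdős–Szekeres recurrence only gives R(3, 6) ≤ 20; the tight bound R(3, 6) ≤ 18 requires a sharper case analysis (or computer search) of 2-colourings of K_{18}.
Hence R(3, 6) = 18.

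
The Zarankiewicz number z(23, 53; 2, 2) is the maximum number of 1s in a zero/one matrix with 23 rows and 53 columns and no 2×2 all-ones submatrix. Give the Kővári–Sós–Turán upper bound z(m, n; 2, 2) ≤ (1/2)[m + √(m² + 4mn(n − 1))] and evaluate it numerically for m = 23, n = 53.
z(23, 53; 2, 2) ≤ (1/2)[23 + √(23² + 4·23·53·52)] = (1/2)[23 + √254081] = 263.5322

Kővári–Sós–Turán: let r_1, ..., r_23 be the row sums and z = Σ r_i the total number of 1s. Each pair of columns can share at most one row with both entries 1 (else a 2×2 all-ones block appears), so Σ_i C(r_i, 2) ≤ C(53, 2) = 1378. By convexity Σ_i C(r_i, 2) ≥ 23·C(z/23, 2) = z(z − 23)/(2·23), giving z² − 23z − 23·53·52 ≤ 0 and hence z ≤ (1/2)[23 + √(529 + 4·63388)] = (1/2)[23 + √254081] ≈ (1/2)(23 + 504.0645) = 263.5322.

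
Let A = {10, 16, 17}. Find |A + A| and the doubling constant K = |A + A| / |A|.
K = |A + A| / |A| = 6/3 = 2

Enumerate A + A = {a + b : a, b ∈ A}. With |A| = 3, there are |A|^2 = 9 ordered sum pairs; collecting distinct values, A + A = {20, 26, 27, 32, 33, 34}, so |A + A| = 6. Thus K = 6/3 = 2. For comparison, the minimum possible |A + A| over all 3-element sets is 2·3 − 1 = 5 (so min K = 5/3), attained only by arithmetic progressions.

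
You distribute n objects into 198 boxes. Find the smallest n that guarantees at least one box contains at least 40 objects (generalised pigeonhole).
n = (40 − 1)·198 + 1 = 7723

By the generalised pigeonhole principle, to guarantee some box contains ≥ r objects we need more than (r − 1) · k objects total. Threshold: n = (r − 1) · k + 1. With r = 40 and k = 198: n = 39 · 198 + 1 = 7722 + 1 = 7723. For n = 7722 = 39 · 198, we can put exactly 39 objects in every box, avoiding 40 in any single one — so 7723 is tight.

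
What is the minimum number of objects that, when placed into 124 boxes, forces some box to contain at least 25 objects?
n = (25 − 1)·124 + 1 = 2977

By the generalised pigeonhole principle, to guarantee some box contains ≥ r objects we need more than (r − 1) · k objects total. Threshold: n = (r − 1) · k + 1. With r = 25 and k = 124: n = 24 · 124 + 1 = 2976 + 1 = 2977. For n = 2976 = 24 · 124, we can put exactly 24 objects in every box, avoiding 25 in any single one — so 2977 is tight.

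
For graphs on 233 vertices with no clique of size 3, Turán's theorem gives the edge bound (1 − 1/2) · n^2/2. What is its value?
Turán density bound = (1/2) · 233^2/2 = 54289/4 ≈ 13572.25

Turán's theorem: ex(n, K_{r+1}) is achieved by the complete r-partite Turán graph T(n, r) with parts as balanced as possible, and is at most (1 − 1/r) · n^2/2. For r = 2, n = 233: the density bound is (1/2) · 54289/2 = 54289/4 ≈ 13572.25. The integer-valued extremum is e(T(233, 2)) = 13572, which is strictly less than the density bound 54289/4 since 2 ∤ 233 (the parts of T(233, 2) cannot all be equal).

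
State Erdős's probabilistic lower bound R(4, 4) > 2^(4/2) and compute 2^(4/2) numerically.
2^(4/2) = 4; so R(4, 4) > 4

Colour each edge of K_n uniformly at random with red/blue. The expected number of monochromatic K_4 is C(n, 4) · 2 · 2^(−C(4,2)). If C(n, 4) · 2^(1 − C(4,2)) < 1, then with positive probability no monochromatic K_4 exists, so R(4, 4) > n. The standard estimate C(n, 4) ≤ n^4/4! shows this inequality holds whenever n ≤ 2^(4/2) (since 4! · 2^(C(4,2) − 1) > 2^(4^2/2) ≥ n^4). Hence R(4, 4) > 2^(4/2) = 4.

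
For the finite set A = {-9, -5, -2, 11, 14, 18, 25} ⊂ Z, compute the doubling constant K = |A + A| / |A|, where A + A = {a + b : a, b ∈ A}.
K = |A + A| / |A| = 24/7

Enumerate A + A = {a + b : a, b ∈ A}. With |A| = 7, there are |A|^2 = 49 ordered sum pairs; collecting distinct values, A + A = {-18, -14, -11, -10, -7, -4, 2, 5, 6, 9, 12, 13, 16, 20, 22, 23, 25, 28, 29, 32, 36, 39, 43, 50}, so |A + A| = 24. Thus K = 24/7. For comparison, the minimum possible |A + A| over all 7-element sets is 2·7 − 1 = 13 (so min K = 13/7), attained only by arithmetic progressions.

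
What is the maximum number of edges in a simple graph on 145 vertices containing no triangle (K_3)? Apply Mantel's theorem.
ex(145, K_3) = ⌊145^2/4⌋ = 5256

Mantel (1907): a triangle-free graph on n vertices has at most ⌊n^2/4⌋ edges, with equality for the complete bipartite graph K_{⌊n/2⌋, ⌈n/2⌉}. For n = 145: ⌊145^2/4⌋ = ⌊21025/4⌋ = 5256. The extremal graph is K_{72, 73}, which has 72·73 = 5256 edges.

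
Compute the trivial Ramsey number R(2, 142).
R(2, 142) = 142

R(2, k) = k for all k ≥ 2: in a 2-colouring of K_k, either some edge is red (a red K_2) or all edges are blue (a blue K_k). And K_{141} coloured all-blue has no blue K_142, so R(2, 142) > 141. Hence R(2, 142) = 142.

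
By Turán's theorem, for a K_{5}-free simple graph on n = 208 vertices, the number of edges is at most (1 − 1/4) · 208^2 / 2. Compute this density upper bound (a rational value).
Turán density bound = (3/4) · 208^2/2 = 16224

Turán's theorem: ex(n, K_{r+1}) is achieved by the complete r-partite Turán graph T(n, r) with parts as balanced as possible, and is at most (1 − 1/r) · n^2/2. For r = 4, n = 208: the density bound is (3/4) · 43264/2 = 16224. Since 4 ∣ 208, the Turán graph T(208, 4) has parts of equal size 52, and its edge count e(T(208, 4)) = 16224 attains the density bound exactly.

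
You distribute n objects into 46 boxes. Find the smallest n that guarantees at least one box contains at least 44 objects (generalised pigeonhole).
n = (44 − 1)·46 + 1 = 1979

By the generalised pigeonhole principle, to guarantee some box contains ≥ r objects we need more than (r − 1) · k objects total. Threshold: n = (r − 1) · k + 1. With r = 44 and k = 46: n = 43 · 46 + 1 = 1978 + 1 = 1979. For n = 1978 = 43 · 46, we can put exactly 43 objects in every box, avoiding 44 in any single one — so 1979 is tight.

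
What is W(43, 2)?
W(43, 2) = 43 + 1 = 44

A 2-term AP is any pair of integers, so a monochromatic 2-AP exists iff some colour is used at least twice. With 43 colours, the colouring i ↦ i on {1, ..., 43} uses each colour once, avoiding any monochromatic pair, so W(43, 2) > 43. For {1, ..., 44}, pigeonhole forces two integers of the same colour, which form a monochromatic 2-AP. Hence W(43, 2) = 44.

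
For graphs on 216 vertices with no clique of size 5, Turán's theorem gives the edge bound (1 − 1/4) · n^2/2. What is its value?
Turán density bound = (3/4) · 216^2/2 = 17496

Turán's theorem: ex(n, K_{r+1}) is achieved by the complete r-partite Turán graph T(n, r) with parts as balanced as possible, and is at most (1 − 1/r) · n^2/2. For r = 4, n = 216: the density bound is (3/4) · 46656/2 = 17496. Since 4 ∣ 216, the Turán graph T(216, 4) has parts of equal size 54, and its edge count e(T(216, 4)) = 17496 attains the density bound exactly.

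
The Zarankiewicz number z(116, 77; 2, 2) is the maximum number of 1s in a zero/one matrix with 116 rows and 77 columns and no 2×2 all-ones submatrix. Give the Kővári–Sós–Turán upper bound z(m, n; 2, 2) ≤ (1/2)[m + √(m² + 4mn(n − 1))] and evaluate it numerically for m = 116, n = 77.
z(116, 77; 2, 2) ≤ (1/2)[116 + √(116² + 4·116·77·76)] = (1/2)[116 + √2728784] = 883.9516

Kővári–Sós–Turán: let r_1, ..., r_116 be the row sums and z = Σ r_i the total number of 1s. Each pair of columns can share at most one row with both entries 1 (else a 2×2 all-ones block appears), so Σ_i C(r_i, 2) ≤ C(77, 2) = 2926. By convexity Σ_i C(r_i, 2) ≥ 116·C(z/116, 2) = z(z − 116)/(2·116), giving z² − 116z − 116·77·76 ≤ 0 and hence z ≤ (1/2)[116 + √(13456 + 4·678832)] = (1/2)[116 + √2728784] ≈ (1/2)(116 + 1651.9031) = 883.9516.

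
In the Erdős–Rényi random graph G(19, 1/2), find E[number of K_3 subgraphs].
E[# K_3] = C(19, 3) · (1/2)^C(3, 2) = 969 / 2^3 = 121.125

For each 3-subset S of vertices (there are C(19, 3) = 969 such S), let X_S = 1 if S induces a K_3 (all C(3, 2) = 3 edges present). Then P(X_S = 1) = (1/2)^3 = 1/8. By linearity of expectation, E[# K_3] = C(19, 3) · (1/2)^3 = 969 / 8 = 121.125.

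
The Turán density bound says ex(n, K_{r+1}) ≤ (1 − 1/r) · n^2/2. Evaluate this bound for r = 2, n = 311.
Turán density bound = (1/2) · 311^2/2 = 96721/4 ≈ 24180.25

Turán's theorem: ex(n, K_{r+1}) is achieved by the complete r-partite Turán graph T(n, r) with parts as balanced as possible, and is at most (1 − 1/r) · n^2/2. For r = 2, n = 311: the density bound is (1/2) · 96721/2 = 96721/4 ≈ 24180.25. The integer-valued extremum is e(T(311, 2)) = 24180, which is strictly less than the density bound 96721/4 since 2 ∤ 311 (the parts of T(311, 2) cannot all be equal).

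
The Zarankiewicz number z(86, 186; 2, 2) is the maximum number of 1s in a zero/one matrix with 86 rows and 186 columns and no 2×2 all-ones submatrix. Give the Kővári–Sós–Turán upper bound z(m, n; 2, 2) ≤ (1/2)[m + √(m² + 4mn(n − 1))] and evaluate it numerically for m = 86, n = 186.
z(86, 186; 2, 2) ≤ (1/2)[86 + √(86² + 4·86·186·185)] = (1/2)[86 + √11844436] = 1763.7873

Kővári–Sós–Turán: let r_1, ..., r_86 be the row sums and z = Σ r_i the total number of 1s. Each pair of columns can share at most one row with both entries 1 (else a 2×2 all-ones block appears), so Σ_i C(r_i, 2) ≤ C(186, 2) = 17205. By convexity Σ_i C(r_i, 2) ≥ 86·C(z/86, 2) = z(z − 86)/(2·86), giving z² − 86z − 86·186·185 ≤ 0 and hence z ≤ (1/2)[86 + √(7396 + 4·2959260)] = (1/2)[86 + √11844436] ≈ (1/2)(86 + 3441.5746) = 1763.7873.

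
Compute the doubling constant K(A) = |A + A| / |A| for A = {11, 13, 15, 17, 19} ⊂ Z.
K = |A + A| / |A| = 9/5

Enumerate A + A = {a + b : a, b ∈ A}. With |A| = 5, there are |A|^2 = 25 ordered sum pairs; collecting distinct values, A + A = {22, 24, 26, 28, 30, 32, 34, 36, 38}, so |A + A| = 9. Thus K = 9/5. Here |A + A| = 2|A| − 1 = 9, the minimum possible — so K = 9/5 is minimal, which holds iff A is an arithmetic progression.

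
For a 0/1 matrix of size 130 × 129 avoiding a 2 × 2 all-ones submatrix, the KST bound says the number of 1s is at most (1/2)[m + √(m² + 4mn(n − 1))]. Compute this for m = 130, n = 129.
z(130, 129; 2, 2) ≤ (1/2)[130 + √(130² + 4·130·129·128)] = (1/2)[130 + √8603140] = 1531.5555

Kővári–Sós–Turán: let r_1, ..., r_130 be the row sums and z = Σ r_i the total number of 1s. Each pair of columns can share at most one row with both entries 1 (else a 2×2 all-ones block appears), so Σ_i C(r_i, 2) ≤ C(129, 2) = 8256. By convexity Σ_i C(r_i, 2) ≥ 130·C(z/130, 2) = z(z − 130)/(2·130), giving z² − 130z − 130·129·128 ≤ 0 and hence z ≤ (1/2)[130 + √(16900 + 4·2146560)] = (1/2)[130 + √8603140] ≈ (1/2)(130 + 2933.111) = 1531.5555.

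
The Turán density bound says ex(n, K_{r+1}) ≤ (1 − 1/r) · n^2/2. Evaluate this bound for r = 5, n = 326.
Turán density bound = (4/5) · 326^2/2 = 212552/5 ≈ 42510.4

Turán's theorem: ex(n, K_{r+1}) is achieved by the complete r-partite Turán graph T(n, r) with parts as balanced as possible, and is at most (1 − 1/r) · n^2/2. For r = 5, n = 326: the density bound is (4/5) · 106276/2 = 212552/5 ≈ 42510.4. The integer-valued extremum is e(T(326, 5)) = 42510, which is strictly less than the density bound 212552/5 since 5 ∤ 326 (the parts of T(326, 5) cannot all be equal).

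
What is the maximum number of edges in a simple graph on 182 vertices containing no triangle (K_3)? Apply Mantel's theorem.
ex(182, K_3) = ⌊182^2/4⌋ = 8281

Mantel (1907): a triangle-free graph on n vertices has at most ⌊n^2/4⌋ edges, with equality for the complete bipartite graph K_{⌊n/2⌋, ⌈n/2⌉}. For n = 182: ⌊182^2/4⌋ = ⌊33124/4⌋ = 8281. The extremal graph is K_{91, 91}, which has 91·91 = 8281 edges.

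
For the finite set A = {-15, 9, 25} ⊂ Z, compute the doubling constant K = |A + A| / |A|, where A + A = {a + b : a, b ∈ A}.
K = |A + A| / |A| = 6/3 = 2

Enumerate A + A = {a + b : a, b ∈ A}. With |A| = 3, there are |A|^2 = 9 ordered sum pairs; collecting distinct values, A + A = {-30, -6, 10, 18, 34, 50}, so |A + A| = 6. Thus K = 6/3 = 2. For comparison, the minimum possible |A + A| over all 3-element sets is 2·3 − 1 = 5 (so min K = 5/3), attained only by arithmetic progressions.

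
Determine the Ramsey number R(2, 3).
R(2, 3) = 3

R(2, k) = k for all k ≥ 2: in a 2-colouring of K_k, either some edge is red (a red K_2) or all edges are blue (a blue K_k). And K_{2} coloured all-blue has no blue K_3, so R(2, 3) > 2. Hence R(2, 3) = 3.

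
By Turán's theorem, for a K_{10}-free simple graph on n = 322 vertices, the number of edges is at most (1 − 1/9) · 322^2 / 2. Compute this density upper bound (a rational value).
Turán density bound = (8/9) · 322^2/2 = 414736/9 ≈ 46081.7778

Turán's theorem: ex(n, K_{r+1}) is achieved by the complete r-partite Turán graph T(n, r) with parts as balanced as possible, and is at most (1 − 1/r) · n^2/2. For r = 9, n = 322: the density bound is (8/9) · 103684/2 = 414736/9 ≈ 46081.7778. The integer-valued extremum is e(T(322, 9)) = 46081, which is strictly less than the density bound 414736/9 since 9 ∤ 322 (the parts of T(322, 9) cannot all be equal).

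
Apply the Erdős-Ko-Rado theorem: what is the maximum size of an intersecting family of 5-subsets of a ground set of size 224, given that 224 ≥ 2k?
max |F| = C(223, 4) = 100290905

Erdős-Ko-Rado (1961): when n ≥ 2k, max |F| = C(n−1, k−1). The bound is attained by the star {A : i ∈ A} for any fixed i ∈ [n]. Here C(224−1, 5−1) = C(223, 4) = 100290905.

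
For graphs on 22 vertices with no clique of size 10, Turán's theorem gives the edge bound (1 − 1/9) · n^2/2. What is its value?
Turán density bound = (8/9) · 22^2/2 = 1936/9 ≈ 215.1111

Turán's theorem: ex(n, K_{r+1}) is achieved by the complete r-partite Turán graph T(n, r) with parts as balanced as possible, and is at most (1 − 1/r) · n^2/2. For r = 9, n = 22: the density bound is (8/9) · 484/2 = 1936/9 ≈ 215.1111. The integer-valued extremum is e(T(22, 9)) = 214, which is strictly less than the density bound 1936/9 since 9 ∤ 22 (the parts of T(22, 9) cannot all be equal).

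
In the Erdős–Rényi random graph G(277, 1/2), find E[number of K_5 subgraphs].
E[# K_5] = C(277, 5) · (1/2)^C(5, 2) = 13105497405 / 2^10 ≈ 12798337.309570

For each 5-subset S of vertices (there are C(277, 5) = 13105497405 such S), let X_S = 1 if S induces a K_5 (all C(5, 2) = 10 edges present). Then P(X_S = 1) = (1/2)^10 = 1/1024. By linearity of expectation, E[# K_5] = C(277, 5) · (1/2)^10 = 13105497405 / 1024 ≈ 12798337.309570.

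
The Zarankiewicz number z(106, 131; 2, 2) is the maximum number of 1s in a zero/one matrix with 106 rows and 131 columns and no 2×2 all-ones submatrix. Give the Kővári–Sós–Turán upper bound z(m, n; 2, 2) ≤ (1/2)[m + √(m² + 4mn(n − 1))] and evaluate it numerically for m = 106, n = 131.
z(106, 131; 2, 2) ≤ (1/2)[106 + √(106² + 4·106·131·130)] = (1/2)[106 + √7231956] = 1397.6148

Kővári–Sós–Turán: let r_1, ..., r_106 be the row sums and z = Σ r_i the total number of 1s. Each pair of columns can share at most one row with both entries 1 (else a 2×2 all-ones block appears), so Σ_i C(r_i, 2) ≤ C(131, 2) = 8515. By convexity Σ_i C(r_i, 2) ≥ 106·C(z/106, 2) = z(z − 106)/(2·106), giving z² − 106z − 106·131·130 ≤ 0 and hence z ≤ (1/2)[106 + √(11236 + 4·1805180)] = (1/2)[106 + √7231956] ≈ (1/2)(106 + 2689.2296) = 1397.6148.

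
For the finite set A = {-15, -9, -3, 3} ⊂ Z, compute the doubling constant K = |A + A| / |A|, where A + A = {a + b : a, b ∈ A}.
K = |A + A| / |A| = 7/4

Enumerate A + A = {a + b : a, b ∈ A}. With |A| = 4, there are |A|^2 = 16 ordered sum pairs; collecting distinct values, A + A = {-30, -24, -18, -12, -6, 0, 6}, so |A + A| = 7. Thus K = 7/4. Here |A + A| = 2|A| − 1 = 7, the minimum possible — so K = 7/4 is minimal, which holds iff A is an arithmetic progression.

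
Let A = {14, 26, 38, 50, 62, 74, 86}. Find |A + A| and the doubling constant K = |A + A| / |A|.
K = |A + A| / |A| = 13/7

Enumerate A + A = {a + b : a, b ∈ A}. With |A| = 7, there are |A|^2 = 49 ordered sum pairs; collecting distinct values, A + A = {28, 40, 52, 64, 76, 88, 100, 112, 124, 136, 148, 160, 172}, so |A + A| = 13. Thus K = 13/7. Here |A + A| = 2|A| − 1 = 13, the minimum possible — so K = 13/7 is minimal, which holds iff A is an arithmetic progression.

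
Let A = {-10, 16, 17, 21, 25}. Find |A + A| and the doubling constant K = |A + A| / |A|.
K = |A + A| / |A| = 14/5

Enumerate A + A = {a + b : a, b ∈ A}. With |A| = 5, there are |A|^2 = 25 ordered sum pairs; collecting distinct values, A + A = {-20, 6, 7, 11, 15, 32, 33, 34, 37, 38, 41, 42, 46, 50}, so |A + A| = 14. Thus K = 14/5. For comparison, the minimum possible |A + A| over all 5-element sets is 2·5 − 1 = 9 (so min K = 9/5), attained only by arithmetic progressions.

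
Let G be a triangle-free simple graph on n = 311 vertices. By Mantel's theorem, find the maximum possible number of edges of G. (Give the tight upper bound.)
ex(311, K_3) = ⌊311^2/4⌋ = 24180

Mantel (1907): a triangle-free graph on n vertices has at most ⌊n^2/4⌋ edges, with equality for the complete bipartite graph K_{⌊n/2⌋, ⌈n/2⌉}. For n = 311: ⌊311^2/4⌋ = ⌊96721/4⌋ = 24180. The extremal graph is K_{155, 156}, which has 155·156 = 24180 edges.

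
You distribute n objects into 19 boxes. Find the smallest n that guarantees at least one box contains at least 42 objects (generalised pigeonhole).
n = (42 − 1)·19 + 1 = 780

By the generalised pigeonhole principle, to guarantee some box contains ≥ r objects we need more than (r − 1) · k objects total. Threshold: n = (r − 1) · k + 1. With r = 42 and k = 19: n = 41 · 19 + 1 = 779 + 1 = 780. For n = 779 = 41 · 19, we can put exactly 41 objects in every box, avoiding 42 in any single one — so 780 is tight.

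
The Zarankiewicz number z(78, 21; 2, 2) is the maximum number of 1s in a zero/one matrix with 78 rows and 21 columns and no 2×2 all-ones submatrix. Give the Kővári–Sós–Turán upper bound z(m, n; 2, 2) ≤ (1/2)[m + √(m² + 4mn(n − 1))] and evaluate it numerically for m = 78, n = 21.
z(78, 21; 2, 2) ≤ (1/2)[78 + √(78² + 4·78·21·20)] = (1/2)[78 + √137124] = 224.1513

Kővári–Sós–Turán: let r_1, ..., r_78 be the row sums and z = Σ r_i the total number of 1s. Each pair of columns can share at most one row with both entries 1 (else a 2×2 all-ones block appears), so Σ_i C(r_i, 2) ≤ C(21, 2) = 210. By convexity Σ_i C(r_i, 2) ≥ 78·C(z/78, 2) = z(z − 78)/(2·78), giving z² − 78z − 78·21·20 ≤ 0 and hence z ≤ (1/2)[78 + √(6084 + 4·32760)] = (1/2)[78 + √137124] ≈ (1/2)(78 + 370.3026) = 224.1513.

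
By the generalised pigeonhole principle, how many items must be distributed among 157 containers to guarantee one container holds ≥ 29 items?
n = (29 − 1)·157 + 1 = 4397

By the generalised pigeonhole principle, to guarantee some box contains ≥ r objects we need more than (r − 1) · k objects total. Threshold: n = (r − 1) · k + 1. With r = 29 and k = 157: n = 28 · 157 + 1 = 4396 + 1 = 4397. For n = 4396 = 28 · 157, we can put exactly 28 objects in every box, avoiding 29 in any single one — so 4397 is tight.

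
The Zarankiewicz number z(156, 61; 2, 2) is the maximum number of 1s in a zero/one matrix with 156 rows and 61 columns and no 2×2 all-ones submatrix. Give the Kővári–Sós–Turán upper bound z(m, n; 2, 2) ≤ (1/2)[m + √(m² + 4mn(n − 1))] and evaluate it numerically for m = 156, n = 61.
z(156, 61; 2, 2) ≤ (1/2)[156 + √(156² + 4·156·61·60)] = (1/2)[156 + √2308176] = 837.6341

Kővári–Sós–Turán: let r_1, ..., r_156 be the row sums and z = Σ r_i the total number of 1s. Each pair of columns can share at most one row with both entries 1 (else a 2×2 all-ones block appears), so Σ_i C(r_i, 2) ≤ C(61, 2) = 1830. By convexity Σ_i C(r_i, 2) ≥ 156·C(z/156, 2) = z(z − 156)/(2·156), giving z² − 156z − 156·61·60 ≤ 0 and hence z ≤ (1/2)[156 + √(24336 + 4·570960)] = (1/2)[156 + √2308176] ≈ (1/2)(156 + 1519.2682) = 837.6341.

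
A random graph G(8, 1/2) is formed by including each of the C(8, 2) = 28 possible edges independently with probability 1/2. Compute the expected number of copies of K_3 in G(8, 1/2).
E[# K_3] = C(8, 3) · (1/2)^C(3, 2) = 56 / 2^3 = 7

For each 3-subset S of vertices (there are C(8, 3) = 56 such S), let X_S = 1 if S induces a K_3 (all C(3, 2) = 3 edges present). Then P(X_S = 1) = (1/2)^3 = 1/8. By linearity of expectation, E[# K_3] = C(8, 3) · (1/2)^3 = 56 / 8 = 7.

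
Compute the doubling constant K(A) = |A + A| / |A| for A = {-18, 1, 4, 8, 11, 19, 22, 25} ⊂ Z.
K = |A + A| / |A| = 30/8 = 15/4

Enumerate A + A = {a + b : a, b ∈ A}. With |A| = 8, there are |A|^2 = 64 ordered sum pairs; collecting distinct values, A + A = {-36, -17, -14, -10, -7, 1, 2, 4, 5, 7, 8, 9, 12, 15, 16, 19, 20, 22, 23, 26, 27, 29, 30, 33, 36, 38, 41, 44, 47, 50}, so |A + A| = 30. Thus K = 30/8 = 15/4. For comparison, the minimum possible |A + A| over all 8-element sets is 2·8 − 1 = 15 (so min K = 15/8), attained only by arithmetic progressions.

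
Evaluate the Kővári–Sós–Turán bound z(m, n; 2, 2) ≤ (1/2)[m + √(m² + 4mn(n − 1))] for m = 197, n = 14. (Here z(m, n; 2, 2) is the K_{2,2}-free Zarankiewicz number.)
z(197, 14; 2, 2) ≤ (1/2)[197 + √(197² + 4·197·14·13)] = (1/2)[197 + √182225] = 311.9391

Kővári–Sós–Turán: let r_1, ..., r_197 be the row sums and z = Σ r_i the total number of 1s. Each pair of columns can share at most one row with both entries 1 (else a 2×2 all-ones block appears), so Σ_i C(r_i, 2) ≤ C(14, 2) = 91. By convexity Σ_i C(r_i, 2) ≥ 197·C(z/197, 2) = z(z − 197)/(2·197), giving z² − 197z − 197·14·13 ≤ 0 and hence z ≤ (1/2)[197 + √(38809 + 4·35854)] = (1/2)[197 + √182225] ≈ (1/2)(197 + 426.8782) = 311.9391.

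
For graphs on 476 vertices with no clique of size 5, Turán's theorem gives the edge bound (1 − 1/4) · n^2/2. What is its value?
Turán density bound = (3/4) · 476^2/2 = 84966

Turán's theorem: ex(n, K_{r+1}) is achieved by the complete r-partite Turán graph T(n, r) with parts as balanced as possible, and is at most (1 − 1/r) · n^2/2. For r = 4, n = 476: the density bound is (3/4) · 226576/2 = 84966. Since 4 ∣ 476, the Turán graph T(476, 4) has parts of equal size 119, and its edge count e(T(476, 4)) = 84966 attains the density bound exactly.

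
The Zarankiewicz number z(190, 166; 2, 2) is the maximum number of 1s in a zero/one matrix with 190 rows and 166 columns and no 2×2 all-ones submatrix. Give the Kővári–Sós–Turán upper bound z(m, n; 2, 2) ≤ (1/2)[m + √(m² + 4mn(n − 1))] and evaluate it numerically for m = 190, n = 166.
z(190, 166; 2, 2) ≤ (1/2)[190 + √(190² + 4·190·166·165)] = (1/2)[190 + √20852500] = 2378.2269

Kővári–Sós–Turán: let r_1, ..., r_190 be the row sums and z = Σ r_i the total number of 1s. Each pair of columns can share at most one row with both entries 1 (else a 2×2 all-ones block appears), so Σ_i C(r_i, 2) ≤ C(166, 2) = 13695. By convexity Σ_i C(r_i, 2) ≥ 190·C(z/190, 2) = z(z − 190)/(2·190), giving z² − 190z − 190·166·165 ≤ 0 and hence z ≤ (1/2)[190 + √(36100 + 4·5204100)] = (1/2)[190 + √20852500] ≈ (1/2)(190 + 4566.4538) = 2378.2269.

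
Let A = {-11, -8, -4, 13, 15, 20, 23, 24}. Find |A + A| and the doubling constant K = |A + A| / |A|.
K = |A + A| / |A| = 33/8

Enumerate A + A = {a + b : a, b ∈ A}. With |A| = 8, there are |A|^2 = 64 ordered sum pairs; collecting distinct values, A + A = {-22, -19, -16, -15, -12, -8, 2, 4, 5, 7, 9, 11, 12, 13, 15, 16, 19, 20, 26, 28, 30, 33, 35, 36, 37, 38, 39, 40, 43, 44, 46, 47, 48}, so |A + A| = 33. Thus K = 33/8. For comparison, the minimum possible |A + A| over all 8-element sets is 2·8 − 1 = 15 (so min K = 15/8), attained only by arithmetic progressions.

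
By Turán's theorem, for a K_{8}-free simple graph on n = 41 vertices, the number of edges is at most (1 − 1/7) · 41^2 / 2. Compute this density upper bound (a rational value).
Turán density bound = (6/7) · 41^2/2 = 5043/7 ≈ 720.4286

Turán's theorem: ex(n, K_{r+1}) is achieved by the complete r-partite Turán graph T(n, r) with parts as balanced as possible, and is at most (1 − 1/r) · n^2/2. For r = 7, n = 41: the density bound is (6/7) · 1681/2 = 5043/7 ≈ 720.4286. The integer-valued extremum is e(T(41, 7)) = 720, which is strictly less than the density bound 5043/7 since 7 ∤ 41 (the parts of T(41, 7) cannot all be equal).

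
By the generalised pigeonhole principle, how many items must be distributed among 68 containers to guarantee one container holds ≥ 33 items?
n = (33 − 1)·68 + 1 = 2177

By the generalised pigeonhole principle, to guarantee some box contains ≥ r objects we need more than (r − 1) · k objects total. Threshold: n = (r − 1) · k + 1. With r = 33 and k = 68: n = 32 · 68 + 1 = 2176 + 1 = 2177. For n = 2176 = 32 · 68, we can put exactly 32 objects in every box, avoiding 33 in any single one — so 2177 is tight.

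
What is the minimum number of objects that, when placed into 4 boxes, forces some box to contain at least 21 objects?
n = (21 − 1)·4 + 1 = 81

By the generalised pigeonhole principle, to guarantee some box contains ≥ r objects we need more than (r − 1) · k objects total. Threshold: n = (r − 1) · k + 1. With r = 21 and k = 4: n = 20 · 4 + 1 = 80 + 1 = 81. For n = 80 = 20 · 4, we can put exactly 20 objects in every box, avoiding 21 in any single one — so 81 is tight.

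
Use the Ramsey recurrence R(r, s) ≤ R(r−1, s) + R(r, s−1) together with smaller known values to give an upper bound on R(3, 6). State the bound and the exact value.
R(3, 6) ≤ R(2, 6) + R(3, 5) = 6 + 14 = 20; exact value R(3, 6) = 18.

The Erdős–Szekeres recurrence R(r, s) ≤ R(r−1, s) + R(r, s−1) applied to (r, s) = (3, 6) gives
  R(3, 6) ≤ R(2, 6) + R(3, 5) = 6 + 14 = 20.
(Recall R(2, k) = k and R is symmetric.) The recurrence is not tight here (it gives 20, but the exact value is R(3, 6) = 18); the tight upper bound requires a sharper argument than the simple recurrence, combined with a lower-bound construction on K_{17}.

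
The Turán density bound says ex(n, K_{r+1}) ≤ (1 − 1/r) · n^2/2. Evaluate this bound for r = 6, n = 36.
Turán density bound = (5/6) · 36^2/2 = 540

Turán's theorem: ex(n, K_{r+1}) is achieved by the complete r-partite Turán graph T(n, r) with parts as balanced as possible, and is at most (1 − 1/r) · n^2/2. For r = 6, n = 36: the density bound is (5/6) · 1296/2 = 540. Since 6 ∣ 36, the Turán graph T(36, 6) has parts of equal size 6, and its edge count e(T(36, 6)) = 540 attains the density bound exactly.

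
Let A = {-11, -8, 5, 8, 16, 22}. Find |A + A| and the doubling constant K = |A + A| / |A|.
K = |A + A| / |A| = 20/6 = 10/3

Enumerate A + A = {a + b : a, b ∈ A}. With |A| = 6, there are |A|^2 = 36 ordered sum pairs; collecting distinct values, A + A = {-22, -19, -16, -6, -3, 0, 5, 8, 10, 11, 13, 14, 16, 21, 24, 27, 30, 32, 38, 44}, so |A + A| = 20. Thus K = 20/6 = 10/3. For comparison, the minimum possible |A + A| over all 6-element sets is 2·6 − 1 = 11 (so min K = 11/6), attained only by arithmetic progressions.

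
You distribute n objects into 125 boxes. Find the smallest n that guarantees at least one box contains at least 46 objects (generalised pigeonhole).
n = (46 − 1)·125 + 1 = 5626

By the generalised pigeonhole principle, to guarantee some box contains ≥ r objects we need more than (r − 1) · k objects total. Threshold: n = (r − 1) · k + 1. With r = 46 and k = 125: n = 45 · 125 + 1 = 5625 + 1 = 5626. For n = 5625 = 45 · 125, we can put exactly 45 objects in every box, avoiding 46 in any single one — so 5626 is tight.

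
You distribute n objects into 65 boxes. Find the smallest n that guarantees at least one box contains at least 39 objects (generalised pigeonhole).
n = (39 − 1)·65 + 1 = 2471

By the generalised pigeonhole principle, to guarantee some box contains ≥ r objects we need more than (r − 1) · k objects total. Threshold: n = (r − 1) · k + 1. With r = 39 and k = 65: n = 38 · 65 + 1 = 2470 + 1 = 2471. For n = 2470 = 38 · 65, we can put exactly 38 objects in every box, avoiding 39 in any single one — so 2471 is tight.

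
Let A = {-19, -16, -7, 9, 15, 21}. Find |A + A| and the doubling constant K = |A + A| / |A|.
K = |A + A| / |A| = 19/6

Enumerate A + A = {a + b : a, b ∈ A}. With |A| = 6, there are |A|^2 = 36 ordered sum pairs; collecting distinct values, A + A = {-38, -35, -32, -26, -23, -14, -10, -7, -4, -1, 2, 5, 8, 14, 18, 24, 30, 36, 42}, so |A + A| = 19. Thus K = 19/6. For comparison, the minimum possible |A + A| over all 6-element sets is 2·6 − 1 = 11 (so min K = 11/6), attained only by arithmetic progressions.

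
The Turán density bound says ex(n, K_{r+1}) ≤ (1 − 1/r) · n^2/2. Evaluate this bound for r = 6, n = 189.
Turán density bound = (5/6) · 189^2/2 = 59535/4 ≈ 14883.75

Turán's theorem: ex(n, K_{r+1}) is achieved by the complete r-partite Turán graph T(n, r) with parts as balanced as possible, and is at most (1 − 1/r) · n^2/2. For r = 6, n = 189: the density bound is (5/6) · 35721/2 = 59535/4 ≈ 14883.75. The integer-valued extremum is e(T(189, 6)) = 14883, which is strictly less than the density bound 59535/4 since 6 ∤ 189 (the parts of T(189, 6) cannot all be equal).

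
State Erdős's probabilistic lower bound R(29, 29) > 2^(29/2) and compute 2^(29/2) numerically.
2^(29/2) = 23170.475; so R(29, 29) > 23170.475

Colour each edge of K_n uniformly at random with red/blue. The expected number of monochromatic K_29 is C(n, 29) · 2 · 2^(−C(29,2)). If C(n, 29) · 2^(1 − C(29,2)) < 1, then with positive probability no monochromatic K_29 exists, so R(29, 29) > n. The standard estimate C(n, 29) ≤ n^29/29! shows this inequality holds whenever n ≤ 2^(29/2) (since 29! · 2^(C(29,2) − 1) > 2^(29^2/2) ≥ n^29). Hence R(29, 29) > 2^(29/2) = 23170.475.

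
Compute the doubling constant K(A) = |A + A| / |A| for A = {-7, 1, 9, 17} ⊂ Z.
K = |A + A| / |A| = 7/4

Enumerate A + A = {a + b : a, b ∈ A}. With |A| = 4, there are |A|^2 = 16 ordered sum pairs; collecting distinct values, A + A = {-14, -6, 2, 10, 18, 26, 34}, so |A + A| = 7. Thus K = 7/4. Here |A + A| = 2|A| − 1 = 7, the minimum possible — so K = 7/4 is minimal, which holds iff A is an arithmetic progression.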